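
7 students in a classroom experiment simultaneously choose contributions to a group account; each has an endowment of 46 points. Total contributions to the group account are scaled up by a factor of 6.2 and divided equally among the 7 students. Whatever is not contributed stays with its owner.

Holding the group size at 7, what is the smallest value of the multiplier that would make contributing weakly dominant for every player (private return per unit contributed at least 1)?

7

A contributed unit returns (multiplier)/7 to its contributor.
This reaches 1 exactly when the multiplier is 7.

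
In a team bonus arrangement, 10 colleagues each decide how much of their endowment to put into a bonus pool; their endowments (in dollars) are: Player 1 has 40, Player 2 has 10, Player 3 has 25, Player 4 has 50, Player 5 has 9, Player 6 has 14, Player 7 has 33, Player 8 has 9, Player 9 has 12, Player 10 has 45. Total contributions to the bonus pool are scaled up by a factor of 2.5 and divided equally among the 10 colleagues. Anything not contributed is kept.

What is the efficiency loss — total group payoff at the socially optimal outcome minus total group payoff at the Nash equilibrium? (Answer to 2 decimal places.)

The private return per contributed unit is 2.5/10 = 0.2500 < 1 for every player regardless of endowment, so the Nash equilibrium is zero contribution and the group total is Σ E_j = 40 + 10 + 25 + 50 + 9 + 14 + 33 + 9 + 12 + 45 = 247.
Each contributed unit returns 2.500 to the group, so the social optimum is full contribution by everyone: group total = 2.500 × 247 = 617.50.
Efficiency loss = (2.500 − 1) × 247 = 370.50.

370.50 dollars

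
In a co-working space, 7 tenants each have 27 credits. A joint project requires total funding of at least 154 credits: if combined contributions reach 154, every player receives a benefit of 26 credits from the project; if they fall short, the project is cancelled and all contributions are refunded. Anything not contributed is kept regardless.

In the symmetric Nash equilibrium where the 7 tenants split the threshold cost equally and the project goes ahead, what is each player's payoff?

31 credits

Equal share of the threshold: 154/7 = 22.
At this profile no one gains by cutting their contribution: any cut drops the total below 154, the project is cancelled, contributions are refunded, and the deviator ends with 27, which is less than 27 − 22 + 26 = 31. Contributing more than 22 just wastes the excess. So contributing exactly 22 is a best response.
Each player's payoff: 27 − 22 + 26 = 31.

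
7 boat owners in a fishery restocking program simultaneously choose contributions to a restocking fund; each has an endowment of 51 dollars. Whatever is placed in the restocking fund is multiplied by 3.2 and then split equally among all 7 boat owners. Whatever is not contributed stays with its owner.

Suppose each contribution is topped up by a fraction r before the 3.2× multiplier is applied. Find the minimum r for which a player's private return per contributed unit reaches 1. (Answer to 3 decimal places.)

With matching at rate r, one contributed unit becomes (1 + r) in the restocking fund and returns 3.2 × (1 + r) / 7 to the contributor.
Setting this equal to 1: 1 + r = 7/3.2 = 2.1875.
So the minimum matching rate is r = 2.1875 − 1 = 1.188.

1.188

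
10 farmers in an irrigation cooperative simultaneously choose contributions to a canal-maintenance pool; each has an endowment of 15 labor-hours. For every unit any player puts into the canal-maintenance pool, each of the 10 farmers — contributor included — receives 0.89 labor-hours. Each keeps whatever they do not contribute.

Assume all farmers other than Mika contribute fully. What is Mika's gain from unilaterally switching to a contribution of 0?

Switching from a contribution of 15 to 0 lets Mika keep an extra 15 labor-hours, but lowers the canal-maintenance pool by 15, which costs Mika their own share of that drop: 0.89 × 15 = 13.35.
Net gain = 15 − 13.35 = 1.65. The private return per contributed unit (0.89) is below 1, so free-riding is indeed the best response regardless of what the others do.

1.65 labor-hours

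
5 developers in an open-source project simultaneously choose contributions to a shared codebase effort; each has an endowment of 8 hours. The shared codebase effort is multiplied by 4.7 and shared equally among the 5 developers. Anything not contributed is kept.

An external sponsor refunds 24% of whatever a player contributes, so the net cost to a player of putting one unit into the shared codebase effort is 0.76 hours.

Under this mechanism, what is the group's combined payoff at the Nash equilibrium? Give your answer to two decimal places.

197.60 hours

The effective private return per unit is now (4.7/5) / 0.76 = 1.2368 > 1, so every player's dominant strategy flips to full contribution.
So the Nash equilibrium is full contribution by all 5; the group earns 5 × (8 × 0.24 + 4.7 × 8) = 197.60.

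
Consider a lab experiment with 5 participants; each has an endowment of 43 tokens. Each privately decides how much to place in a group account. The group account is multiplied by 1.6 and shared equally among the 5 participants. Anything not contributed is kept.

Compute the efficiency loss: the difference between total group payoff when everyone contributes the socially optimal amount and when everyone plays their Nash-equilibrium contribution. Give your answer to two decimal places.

Each contributed unit returns 1.6/5 = 0.3200 to its contributor — below 1 — so contributing 0 is dominant for every player. At the Nash equilibrium everyone keeps their 43, and the group total is 5 × 43 = 215.
Each contributed unit returns 1.600 to the group as a whole (0.3200 to each of 5 players), which exceeds 1, so the social optimum is full contribution: group total = 1.600 × 215 = 344.00.
Efficiency loss = 344.00 − 215 = 129.00.

129.00 tokens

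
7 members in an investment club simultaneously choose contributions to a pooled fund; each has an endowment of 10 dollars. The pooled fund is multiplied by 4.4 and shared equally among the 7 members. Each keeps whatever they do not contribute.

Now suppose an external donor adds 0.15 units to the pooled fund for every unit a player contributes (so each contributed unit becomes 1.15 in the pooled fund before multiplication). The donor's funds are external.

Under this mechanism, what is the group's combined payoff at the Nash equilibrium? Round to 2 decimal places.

Even with the mechanism, each unit contributed returns only 4.4 × 1.15 / 7 = 0.7229 per unit of net cost, so contributing nothing is still dominant.
At the Nash equilibrium no one contributes; group total payoff = 7 × 10 = 70.

70.00 dollars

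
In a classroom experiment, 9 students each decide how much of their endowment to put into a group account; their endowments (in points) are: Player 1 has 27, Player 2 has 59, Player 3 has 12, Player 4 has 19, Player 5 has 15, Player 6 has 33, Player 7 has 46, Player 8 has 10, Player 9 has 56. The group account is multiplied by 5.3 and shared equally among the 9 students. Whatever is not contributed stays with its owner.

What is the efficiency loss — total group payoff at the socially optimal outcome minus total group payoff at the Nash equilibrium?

1191.10 points

The private return per contributed unit is 5.3/9 = 0.5889 < 1 for every player regardless of endowment, so the Nash equilibrium is zero contribution and the group total is Σ E_j = 27 + 59 + 12 + 19 + 15 + 33 + 46 + 10 + 56 = 277.
Each contributed unit returns 5.300 to the group, so the social optimum is full contribution by everyone: group total = 5.300 × 277 = 1468.10.
Efficiency loss = (5.300 − 1) × 277 = 1191.10.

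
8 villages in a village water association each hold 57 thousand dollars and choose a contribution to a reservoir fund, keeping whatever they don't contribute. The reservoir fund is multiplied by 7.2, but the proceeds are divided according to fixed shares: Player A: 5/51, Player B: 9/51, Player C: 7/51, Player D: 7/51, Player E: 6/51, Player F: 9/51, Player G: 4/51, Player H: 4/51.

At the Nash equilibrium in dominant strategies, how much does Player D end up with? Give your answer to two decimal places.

A player with share s gets back 7.2·s per unit contributed, so full contribution is dominant for anyone with s > 1/7.2 = 0.1389 and zero contribution is dominant for anyone below.
Player B and Player F clear that bar, contributing 57 each; the remaining 6 contribute 0. Total contributed: 114.
Player D keeps 57 and receives 7.2 × 114 × 7/51 = 112.66 from the reservoir fund, for a payoff of 169.66.

169.66 thousand dollars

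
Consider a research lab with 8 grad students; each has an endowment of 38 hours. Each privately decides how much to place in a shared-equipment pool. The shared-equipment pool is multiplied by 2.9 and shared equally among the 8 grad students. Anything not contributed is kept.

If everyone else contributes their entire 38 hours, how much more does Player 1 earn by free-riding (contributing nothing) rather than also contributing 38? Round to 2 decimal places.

Switching from a contribution of 38 to 0 lets Player 1 keep an extra 38 hours, but lowers the shared-equipment pool by 38, which costs Player 1 their own share of that drop: 2.9/8 × 38 = 13.77.
Net gain = 38 − 13.77 = 24.23. The private return per contributed unit (0.3625) is below 1, so free-riding is indeed the best response regardless of what the others do.

24.23 hours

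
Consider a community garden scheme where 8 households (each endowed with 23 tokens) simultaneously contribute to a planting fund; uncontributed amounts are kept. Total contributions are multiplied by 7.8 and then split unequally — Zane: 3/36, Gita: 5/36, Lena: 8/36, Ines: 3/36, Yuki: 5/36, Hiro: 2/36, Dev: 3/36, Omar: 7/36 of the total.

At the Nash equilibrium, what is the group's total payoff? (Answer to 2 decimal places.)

For player j, contributing a unit is worthwhile iff 7.8 × (j's share) ≥ 1, i.e. iff j's share is at least 0.1282.
The shares above 0.1282 belong to Gita, Lena, Yuki and Omar, contributing 23 each; the remaining 4 contribute 0. Total contributed: 92.
The planting fund pays out 7.8 × 92 = 717.60 in total (split across the unequal shares, but the aggregate is all that matters for the group sum).
The 4 free-riders keep 23 each, adding 92. Group total = 92 + 717.60 = 809.60.

809.60 tokens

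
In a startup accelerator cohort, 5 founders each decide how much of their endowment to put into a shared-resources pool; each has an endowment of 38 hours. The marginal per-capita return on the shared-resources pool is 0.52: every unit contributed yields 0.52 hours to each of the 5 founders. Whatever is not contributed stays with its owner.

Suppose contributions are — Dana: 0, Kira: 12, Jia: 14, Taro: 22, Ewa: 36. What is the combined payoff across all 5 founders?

324.40 hours

Total contributed: 0 + 12 + 14 + 22 + 36 = 84; total kept: 5 × 38 − 84 = 106.
The shared-resources pool pays out 0.52 × 5 × 84 = 218.40 in aggregate.
Group total = 106 + 218.40 = 324.40.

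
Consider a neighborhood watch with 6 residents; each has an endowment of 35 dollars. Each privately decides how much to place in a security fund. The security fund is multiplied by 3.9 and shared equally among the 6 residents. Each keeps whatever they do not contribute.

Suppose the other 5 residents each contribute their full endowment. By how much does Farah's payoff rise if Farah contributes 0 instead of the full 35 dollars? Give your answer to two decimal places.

12.25 dollars

Switching from a contribution of 35 to 0 lets Farah keep an extra 35 dollars, but lowers the security fund by 35, which costs Farah their own share of that drop: 3.9/6 × 35 = 22.75.
Net gain = 35 − 22.75 = 12.25. The private return per contributed unit (0.6500) is below 1, so free-riding is indeed the best response regardless of what the others do.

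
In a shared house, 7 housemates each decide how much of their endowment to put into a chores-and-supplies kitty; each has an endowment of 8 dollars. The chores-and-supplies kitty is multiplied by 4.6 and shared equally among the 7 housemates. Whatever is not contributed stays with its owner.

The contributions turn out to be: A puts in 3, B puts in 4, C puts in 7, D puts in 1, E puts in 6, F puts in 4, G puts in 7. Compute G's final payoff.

22.03 dollars

Total contributed: 3 + 4 + 7 + 1 + 6 + 4 + 7 = 32.
Each receives 4.6 × 32 / 7 = 21.03 from the chores-and-supplies kitty.
G keeps 8 − 7 = 1, so G's payoff is 1 + 21.03 = 22.03.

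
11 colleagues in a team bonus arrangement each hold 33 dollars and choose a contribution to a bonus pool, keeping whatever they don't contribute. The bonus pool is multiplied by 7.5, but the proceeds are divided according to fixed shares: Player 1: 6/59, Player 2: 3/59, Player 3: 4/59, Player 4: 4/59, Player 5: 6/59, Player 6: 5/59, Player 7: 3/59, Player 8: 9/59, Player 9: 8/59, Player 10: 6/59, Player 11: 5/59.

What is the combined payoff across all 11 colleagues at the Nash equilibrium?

792.00 dollars

A player with share s gets back 7.5·s per unit contributed, so full contribution is dominant for anyone with s > 1/7.5 = 0.1333 and zero contribution is dominant for anyone below.
The shares above 0.1333 belong to Player 8 and Player 9, contributing 33 each; the remaining 9 contribute 0. Total contributed: 66.
The bonus pool pays out 7.5 × 66 = 495.00 in total (split across the unequal shares, but the aggregate is all that matters for the group sum).
The 9 free-riders keep 33 each, adding 297. Group total = 297 + 495.00 = 792.00.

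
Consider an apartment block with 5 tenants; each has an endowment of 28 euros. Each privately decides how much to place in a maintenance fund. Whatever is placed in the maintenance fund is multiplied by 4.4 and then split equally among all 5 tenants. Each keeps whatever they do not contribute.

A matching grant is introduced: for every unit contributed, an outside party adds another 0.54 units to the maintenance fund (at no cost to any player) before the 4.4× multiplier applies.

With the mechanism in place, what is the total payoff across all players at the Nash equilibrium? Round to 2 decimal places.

948.64 euros

Under the mechanism each unit contributed yields 4.4 × 1.54 / 5 = 1.3552 back to its contributor per unit of net cost, which exceeds 1, making full contribution the dominant choice for everyone.
At the Nash equilibrium everyone contributes 28. Group total payoff = 4.4 × 1.54 × 140 = 948.64.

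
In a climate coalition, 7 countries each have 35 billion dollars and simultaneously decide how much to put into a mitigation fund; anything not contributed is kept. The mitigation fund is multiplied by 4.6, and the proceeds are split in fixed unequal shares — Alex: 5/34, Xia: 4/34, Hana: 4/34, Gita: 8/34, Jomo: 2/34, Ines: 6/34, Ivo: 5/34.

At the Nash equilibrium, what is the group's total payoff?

A player with share s gets back 4.6·s per unit contributed, so full contribution is dominant for anyone with s > 1/4.6 = 0.2174 and zero contribution is dominant for anyone below.
Gita alone (share 8/34) is above the threshold, contributing 35; the remaining 6 contribute 0. Total contributed: 35.
The mitigation fund pays out 4.6 × 35 = 161.00 in total (split across the unequal shares, but the aggregate is all that matters for the group sum).
The 6 free-riders keep 35 each, adding 210. Group total = 210 + 161.00 = 371.00.

371.00 billion dollars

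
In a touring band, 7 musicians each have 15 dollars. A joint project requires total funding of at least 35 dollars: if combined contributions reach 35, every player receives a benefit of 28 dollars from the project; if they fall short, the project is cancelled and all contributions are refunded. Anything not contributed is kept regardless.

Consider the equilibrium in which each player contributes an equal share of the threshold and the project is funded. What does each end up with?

Equal share of the threshold: 35/7 = 5.
At this profile no one gains by cutting their contribution: any cut drops the total below 35, the project is cancelled, contributions are refunded, and the deviator ends with 15, which is less than 15 − 5 + 28 = 38. Contributing more than 5 just wastes the excess. So contributing exactly 5 is a best response.
Each player's payoff: 15 − 5 + 28 = 38.

38 dollars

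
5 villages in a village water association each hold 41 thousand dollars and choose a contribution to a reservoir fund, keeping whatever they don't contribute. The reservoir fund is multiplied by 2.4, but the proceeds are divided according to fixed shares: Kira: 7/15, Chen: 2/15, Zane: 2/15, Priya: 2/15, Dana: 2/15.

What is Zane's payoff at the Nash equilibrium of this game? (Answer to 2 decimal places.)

54.12 thousand dollars

A player with share s gets back 2.4·s per unit contributed, so full contribution is dominant for anyone with s > 1/2.4 = 0.4167 and zero contribution is dominant for anyone below.
Kira alone (share 7/15) is above the threshold, contributing 41; the remaining 4 contribute 0. Total contributed: 41.
Zane keeps 41 and receives 2.4 × 41 × 2/15 = 13.12 from the reservoir fund, for a payoff of 54.12.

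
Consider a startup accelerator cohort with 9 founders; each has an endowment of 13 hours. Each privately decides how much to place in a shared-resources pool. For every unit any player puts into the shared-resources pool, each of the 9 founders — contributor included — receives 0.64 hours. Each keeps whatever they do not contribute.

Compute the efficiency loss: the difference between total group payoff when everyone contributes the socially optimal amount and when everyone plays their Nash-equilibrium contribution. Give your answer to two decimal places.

556.92 hours

The private return per contributed unit is 0.64 < 1, so contributing 0 is dominant for every player. At the Nash equilibrium everyone keeps their 13, and the group total is 9 × 13 = 117.
Each contributed unit returns 5.760 to the group as a whole (0.64 to each of 9 players), which exceeds 1, so the social optimum is full contribution: group total = 5.760 × 117 = 673.92.
Efficiency loss = 673.92 − 117 = 556.92.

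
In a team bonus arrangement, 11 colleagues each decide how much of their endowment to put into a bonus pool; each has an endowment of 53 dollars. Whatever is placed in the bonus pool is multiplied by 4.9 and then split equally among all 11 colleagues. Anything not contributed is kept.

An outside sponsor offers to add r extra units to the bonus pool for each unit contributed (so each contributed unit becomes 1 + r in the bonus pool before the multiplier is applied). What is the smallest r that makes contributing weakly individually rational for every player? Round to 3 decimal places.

With matching at rate r, one contributed unit becomes (1 + r) in the bonus pool and returns 4.9 × (1 + r) / 11 to the contributor.
Setting this equal to 1: 1 + r = 11/4.9 = 2.2449.
So the minimum matching rate is r = 2.2449 − 1 = 1.245.

1.245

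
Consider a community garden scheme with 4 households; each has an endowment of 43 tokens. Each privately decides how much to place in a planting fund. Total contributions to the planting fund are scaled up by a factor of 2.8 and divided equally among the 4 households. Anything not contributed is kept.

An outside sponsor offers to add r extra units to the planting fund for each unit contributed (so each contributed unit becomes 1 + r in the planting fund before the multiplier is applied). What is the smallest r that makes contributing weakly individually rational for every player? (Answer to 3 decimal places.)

0.429

With matching at rate r, one contributed unit becomes (1 + r) in the planting fund and returns 2.8 × (1 + r) / 4 to the contributor.
Setting this equal to 1: 1 + r = 4/2.8 = 1.4286.
So the minimum matching rate is r = 1.4286 − 1 = 0.429.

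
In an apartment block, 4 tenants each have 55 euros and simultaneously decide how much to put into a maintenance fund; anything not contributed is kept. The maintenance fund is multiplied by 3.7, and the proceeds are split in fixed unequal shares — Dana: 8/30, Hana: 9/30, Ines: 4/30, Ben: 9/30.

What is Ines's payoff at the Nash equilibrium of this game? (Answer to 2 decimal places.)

109.27 euros

Each unit j contributes comes back to j as 3.7 × (j's share), so j prefers to contribute only if that share exceeds 1/3.7 = 0.2703; otherwise keeping the unit dominates.
Hana and Ben clear that bar, contributing 55 each; the remaining 2 contribute 0. Total contributed: 110.
Ines keeps 55 and receives 3.7 × 110 × 4/30 = 54.27 from the maintenance fund, for a payoff of 109.27.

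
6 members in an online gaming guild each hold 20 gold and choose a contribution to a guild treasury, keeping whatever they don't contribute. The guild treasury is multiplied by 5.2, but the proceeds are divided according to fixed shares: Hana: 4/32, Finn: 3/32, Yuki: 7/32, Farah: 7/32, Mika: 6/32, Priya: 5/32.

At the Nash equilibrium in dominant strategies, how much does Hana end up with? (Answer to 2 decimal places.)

46.00 gold

Player j's private return per contributed unit is 5.2 × (j's share). Contributing is weakly dominant for j when that share is at least 1/5.2 = 0.1923, and contributing 0 is dominant otherwise.
Yuki and Farah clear that bar, contributing 20 each; the remaining 4 contribute 0. Total contributed: 40.
Hana keeps 20 and receives 5.2 × 40 × 4/32 = 26.00 from the guild treasury, for a payoff of 46.00.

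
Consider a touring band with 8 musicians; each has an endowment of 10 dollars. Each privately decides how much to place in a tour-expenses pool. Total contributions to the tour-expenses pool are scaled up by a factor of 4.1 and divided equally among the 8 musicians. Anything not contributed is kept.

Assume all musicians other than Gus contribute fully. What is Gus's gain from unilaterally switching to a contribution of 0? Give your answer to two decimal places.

Switching from a contribution of 10 to 0 lets Gus keep an extra 10 dollars, but lowers the tour-expenses pool by 10, which costs Gus their own share of that drop: 4.1/8 × 10 = 5.12.
Net gain = 10 − 5.12 = 4.88. The private return per contributed unit (0.5125) is below 1, so free-riding is indeed the best response regardless of what the others do.

4.88 dollars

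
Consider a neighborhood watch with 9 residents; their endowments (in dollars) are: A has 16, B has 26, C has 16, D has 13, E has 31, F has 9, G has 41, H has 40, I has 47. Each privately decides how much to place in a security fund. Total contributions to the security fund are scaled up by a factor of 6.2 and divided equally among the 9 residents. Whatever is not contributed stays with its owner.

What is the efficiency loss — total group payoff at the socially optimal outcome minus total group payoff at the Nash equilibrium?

1242.80 dollars

The private return per contributed unit is 6.2/9 = 0.6889 < 1 for every player regardless of endowment, so the Nash equilibrium is zero contribution and the group total is Σ E_j = 16 + 26 + 16 + 13 + 31 + 9 + 41 + 40 + 47 = 239.
Each contributed unit returns 6.200 to the group, so the social optimum is full contribution by everyone: group total = 6.200 × 239 = 1481.80.
Efficiency loss = (6.200 − 1) × 239 = 1242.80.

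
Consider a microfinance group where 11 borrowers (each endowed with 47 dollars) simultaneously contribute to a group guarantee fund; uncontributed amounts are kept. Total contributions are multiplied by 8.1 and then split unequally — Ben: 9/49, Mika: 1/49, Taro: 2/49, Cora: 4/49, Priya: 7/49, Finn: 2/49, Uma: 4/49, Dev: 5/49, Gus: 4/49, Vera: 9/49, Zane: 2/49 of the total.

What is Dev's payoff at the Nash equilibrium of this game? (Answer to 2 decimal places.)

163.54 dollars

Player j's private return per contributed unit is 8.1 × (j's share). Contributing is weakly dominant for j when that share is at least 1/8.1 = 0.1235, and contributing 0 is dominant otherwise.
Ben, Priya and Vera are above the threshold, contributing 47 each; the remaining 8 contribute 0. Total contributed: 141.
Dev keeps 47 and receives 8.1 × 141 × 5/49 = 116.54 from the group guarantee fund, for a payoff of 163.54.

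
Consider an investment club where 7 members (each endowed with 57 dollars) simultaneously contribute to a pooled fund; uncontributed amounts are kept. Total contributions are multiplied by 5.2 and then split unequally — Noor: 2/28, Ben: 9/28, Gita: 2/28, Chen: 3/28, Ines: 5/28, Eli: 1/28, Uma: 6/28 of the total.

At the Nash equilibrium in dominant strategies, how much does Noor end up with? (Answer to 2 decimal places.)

A player with share s gets back 5.2·s per unit contributed, so full contribution is dominant for anyone with s > 1/5.2 = 0.1923 and zero contribution is dominant for anyone below.
The shares above 0.1923 belong to Ben and Uma, contributing 57 each; the remaining 5 contribute 0. Total contributed: 114.
Noor keeps 57 and receives 5.2 × 114 × 2/28 = 42.34 from the pooled fund, for a payoff of 99.34.

99.34 dollars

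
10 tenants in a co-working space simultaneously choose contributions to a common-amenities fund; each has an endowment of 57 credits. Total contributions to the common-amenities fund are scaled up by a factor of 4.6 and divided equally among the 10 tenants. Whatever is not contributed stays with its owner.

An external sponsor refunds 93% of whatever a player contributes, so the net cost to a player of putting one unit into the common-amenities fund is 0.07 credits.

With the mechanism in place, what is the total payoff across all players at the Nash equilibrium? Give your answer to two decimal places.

3152.10 credits

Under the mechanism each unit contributed yields (4.6/10) / 0.07 = 6.5714 back to its contributor per unit of net cost, which exceeds 1, making full contribution the dominant choice for everyone.
At the Nash equilibrium everyone contributes 57. Group total payoff = 10 × (57 × 0.93 + 4.6 × 57) = 3152.10.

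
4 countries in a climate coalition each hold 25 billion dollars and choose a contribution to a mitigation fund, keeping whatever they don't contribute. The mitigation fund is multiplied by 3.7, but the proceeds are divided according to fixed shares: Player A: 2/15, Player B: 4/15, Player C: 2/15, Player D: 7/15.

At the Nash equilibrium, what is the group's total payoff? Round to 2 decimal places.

167.50 billion dollars

Player j's private return per contributed unit is 3.7 × (j's share). Contributing is weakly dominant for j when that share is at least 1/3.7 = 0.2703, and contributing 0 is dominant otherwise.
The only share above 0.2703 is Player D's 7/15, contributing 25; the remaining 3 contribute 0. Total contributed: 25.
The mitigation fund pays out 3.7 × 25 = 92.50 in total (split across the unequal shares, but the aggregate is all that matters for the group sum).
The 3 free-riders keep 25 each, adding 75. Group total = 75 + 92.50 = 167.50.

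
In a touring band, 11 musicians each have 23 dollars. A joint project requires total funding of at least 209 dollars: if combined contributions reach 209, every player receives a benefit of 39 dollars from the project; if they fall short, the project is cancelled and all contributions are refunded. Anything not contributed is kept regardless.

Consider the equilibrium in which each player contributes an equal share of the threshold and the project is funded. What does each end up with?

Equal share of the threshold: 209/11 = 19.
At this profile no one gains by cutting their contribution: any cut drops the total below 209, the project is cancelled, contributions are refunded, and the deviator ends with 23, which is less than 23 − 19 + 39 = 43. Contributing more than 19 just wastes the excess. So contributing exactly 19 is a best response.
Each player's payoff: 23 − 19 + 39 = 43.

43 dollars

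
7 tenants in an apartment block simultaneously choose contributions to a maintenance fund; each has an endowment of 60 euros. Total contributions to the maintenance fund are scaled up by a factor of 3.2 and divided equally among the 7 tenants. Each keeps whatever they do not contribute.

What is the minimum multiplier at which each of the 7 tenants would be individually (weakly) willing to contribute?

7

A contributed unit returns (multiplier)/7 to its contributor.
This reaches 1 exactly when the multiplier is 7.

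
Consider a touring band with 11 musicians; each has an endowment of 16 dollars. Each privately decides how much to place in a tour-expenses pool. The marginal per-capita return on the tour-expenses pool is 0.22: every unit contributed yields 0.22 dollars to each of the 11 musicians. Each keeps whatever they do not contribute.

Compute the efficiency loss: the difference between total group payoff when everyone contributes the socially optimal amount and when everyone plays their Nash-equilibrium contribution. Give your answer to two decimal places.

249.92 dollars

The private return per contributed unit is 0.22 < 1, so contributing 0 is dominant for every player. At the Nash equilibrium everyone keeps their 16, and the group total is 11 × 16 = 176.
Each contributed unit returns 2.420 to the group as a whole (0.22 to each of 11 players), which exceeds 1, so the social optimum is full contribution: group total = 2.420 × 176 = 425.92.
Efficiency loss = 425.92 − 176 = 249.92.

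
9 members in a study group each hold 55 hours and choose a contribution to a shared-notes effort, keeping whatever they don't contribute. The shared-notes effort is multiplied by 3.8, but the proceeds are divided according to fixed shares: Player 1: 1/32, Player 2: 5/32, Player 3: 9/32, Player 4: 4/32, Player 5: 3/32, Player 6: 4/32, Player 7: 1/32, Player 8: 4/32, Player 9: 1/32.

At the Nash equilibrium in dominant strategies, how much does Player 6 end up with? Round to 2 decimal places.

81.13 hours

Each unit j contributes comes back to j as 3.8 × (j's share), so j prefers to contribute only if that share exceeds 1/3.8 = 0.2632; otherwise keeping the unit dominates.
Only Player 3 (9/32) clears that bar, contributing 55; the remaining 8 contribute 0. Total contributed: 55.
Player 6 keeps 55 and receives 3.8 × 55 × 4/32 = 26.13 from the shared-notes effort, for a payoff of 81.13.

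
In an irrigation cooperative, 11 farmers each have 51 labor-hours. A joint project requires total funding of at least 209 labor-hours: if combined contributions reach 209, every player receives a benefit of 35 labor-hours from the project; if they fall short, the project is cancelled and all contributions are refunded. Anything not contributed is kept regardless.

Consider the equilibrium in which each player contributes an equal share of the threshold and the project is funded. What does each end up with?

Equal share of the threshold: 209/11 = 19.
At this profile no one gains by cutting their contribution: any cut drops the total below 209, the project is cancelled, contributions are refunded, and the deviator ends with 51, which is less than 51 − 19 + 35 = 67. Contributing more than 19 just wastes the excess. So contributing exactly 19 is a best response.
Each player's payoff: 51 − 19 + 35 = 67.

67 labor-hours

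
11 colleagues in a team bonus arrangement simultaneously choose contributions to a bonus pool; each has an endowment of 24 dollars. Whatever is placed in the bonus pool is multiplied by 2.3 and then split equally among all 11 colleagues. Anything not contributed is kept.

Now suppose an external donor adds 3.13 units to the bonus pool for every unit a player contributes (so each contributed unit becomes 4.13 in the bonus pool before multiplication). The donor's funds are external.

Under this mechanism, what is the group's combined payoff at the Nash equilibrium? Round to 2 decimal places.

264.00 dollars

Even with the mechanism, each unit contributed returns only 2.3 × 4.13 / 11 = 0.8635 per unit of net cost, so contributing nothing is still dominant.
Everyone keeps their endowment and the group total is 11 × 24 = 264.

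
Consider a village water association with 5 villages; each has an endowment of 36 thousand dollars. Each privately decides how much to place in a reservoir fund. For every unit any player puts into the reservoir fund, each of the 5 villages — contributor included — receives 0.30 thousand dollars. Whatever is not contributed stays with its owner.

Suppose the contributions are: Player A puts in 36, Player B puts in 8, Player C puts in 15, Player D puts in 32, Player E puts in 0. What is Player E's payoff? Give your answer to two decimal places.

63.30 thousand dollars

Total contributed: 36 + 8 + 15 + 32 + 0 = 91.
Each receives 0.30 × 91 = 27.30 from the reservoir fund.
Player E keeps 36 − 0 = 36, so Player E's payoff is 36 + 27.30 = 63.30.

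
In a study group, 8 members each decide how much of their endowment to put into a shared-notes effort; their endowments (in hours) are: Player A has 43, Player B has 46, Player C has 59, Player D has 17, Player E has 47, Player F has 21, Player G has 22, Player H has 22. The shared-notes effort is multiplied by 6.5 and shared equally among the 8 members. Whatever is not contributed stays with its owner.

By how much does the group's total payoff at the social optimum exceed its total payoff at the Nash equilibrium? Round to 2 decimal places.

The private return per contributed unit is 6.5/8 = 0.8125 < 1 for every player regardless of endowment, so the Nash equilibrium is zero contribution and the group total is Σ E_j = 43 + 46 + 59 + 17 + 47 + 21 + 22 + 22 = 277.
Each contributed unit returns 6.500 to the group, so the social optimum is full contribution by everyone: group total = 6.500 × 277 = 1800.50.
Efficiency loss = (6.500 − 1) × 277 = 1523.50.

1523.50 hours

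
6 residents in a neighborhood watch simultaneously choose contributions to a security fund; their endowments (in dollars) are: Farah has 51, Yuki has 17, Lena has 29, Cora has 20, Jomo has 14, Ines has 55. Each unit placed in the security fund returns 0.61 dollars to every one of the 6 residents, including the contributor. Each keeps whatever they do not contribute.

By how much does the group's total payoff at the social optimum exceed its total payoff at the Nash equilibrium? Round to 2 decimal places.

494.76 dollars

The private return per contributed unit is 0.61 < 1 for everyone, so the Nash equilibrium is zero contribution and the group total is Σ E_j = 51 + 17 + 29 + 20 + 14 + 55 = 186.
Each contributed unit returns 3.660 to the group, so the social optimum is full contribution by everyone: group total = 3.660 × 186 = 680.76.
Efficiency loss = (3.660 − 1) × 186 = 494.76.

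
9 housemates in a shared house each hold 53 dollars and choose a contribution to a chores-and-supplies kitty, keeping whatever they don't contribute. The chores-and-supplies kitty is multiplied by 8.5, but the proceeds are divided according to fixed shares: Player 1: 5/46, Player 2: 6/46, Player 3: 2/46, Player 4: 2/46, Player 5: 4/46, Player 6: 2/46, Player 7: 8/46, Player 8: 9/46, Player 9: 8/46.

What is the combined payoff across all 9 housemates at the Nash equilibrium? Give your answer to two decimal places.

2067.00 dollars

Player j's private return per contributed unit is 8.5 × (j's share). Contributing is weakly dominant for j when that share is at least 1/8.5 = 0.1176, and contributing 0 is dominant otherwise.
Player 2, Player 7, Player 8 and Player 9 are above the threshold, contributing 53 each; the remaining 5 contribute 0. Total contributed: 212.
The chores-and-supplies kitty pays out 8.5 × 212 = 1802.00 in total (split across the unequal shares, but the aggregate is all that matters for the group sum).
The 5 free-riders keep 53 each, adding 265. Group total = 265 + 1802.00 = 2067.00.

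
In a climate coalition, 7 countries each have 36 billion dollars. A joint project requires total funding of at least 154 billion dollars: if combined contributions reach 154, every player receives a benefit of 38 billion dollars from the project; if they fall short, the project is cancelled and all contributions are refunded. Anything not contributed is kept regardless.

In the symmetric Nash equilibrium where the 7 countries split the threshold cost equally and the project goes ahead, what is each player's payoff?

Equal share of the threshold: 154/7 = 22.
At this profile no one gains by cutting their contribution: any cut drops the total below 154, the project is cancelled, contributions are refunded, and the deviator ends with 36, which is less than 36 − 22 + 38 = 52. Contributing more than 22 just wastes the excess. So contributing exactly 22 is a best response.
Each player's payoff: 36 − 22 + 38 = 52.

52 billion dollars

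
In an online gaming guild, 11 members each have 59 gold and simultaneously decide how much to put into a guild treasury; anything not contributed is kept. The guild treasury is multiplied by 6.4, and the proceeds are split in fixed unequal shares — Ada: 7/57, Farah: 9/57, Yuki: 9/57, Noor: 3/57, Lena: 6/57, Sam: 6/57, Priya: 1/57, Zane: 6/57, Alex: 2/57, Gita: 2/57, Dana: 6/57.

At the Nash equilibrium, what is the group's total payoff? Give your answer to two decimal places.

1286.20 gold

Each unit j contributes comes back to j as 6.4 × (j's share), so j prefers to contribute only if that share exceeds 1/6.4 = 0.1563; otherwise keeping the unit dominates.
Farah and Yuki clear that bar, contributing 59 each; the remaining 9 contribute 0. Total contributed: 118.
The guild treasury pays out 6.4 × 118 = 755.20 in total (split across the unequal shares, but the aggregate is all that matters for the group sum).
The 9 free-riders keep 59 each, adding 531. Group total = 531 + 755.20 = 1286.20.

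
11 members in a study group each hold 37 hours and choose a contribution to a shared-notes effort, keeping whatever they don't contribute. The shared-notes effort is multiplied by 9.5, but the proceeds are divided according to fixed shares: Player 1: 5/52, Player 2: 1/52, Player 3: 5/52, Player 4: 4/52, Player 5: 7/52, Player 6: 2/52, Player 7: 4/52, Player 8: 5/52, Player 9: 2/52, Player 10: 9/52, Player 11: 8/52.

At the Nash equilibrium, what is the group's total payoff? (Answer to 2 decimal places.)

1350.50 hours

A player with share s gets back 9.5·s per unit contributed, so full contribution is dominant for anyone with s > 1/9.5 = 0.1053 and zero contribution is dominant for anyone below.
Player 5, Player 10 and Player 11 clear that bar, contributing 37 each; the remaining 8 contribute 0. Total contributed: 111.
The shared-notes effort pays out 9.5 × 111 = 1054.50 in total (split across the unequal shares, but the aggregate is all that matters for the group sum).
The 8 free-riders keep 37 each, adding 296. Group total = 296 + 1054.50 = 1350.50.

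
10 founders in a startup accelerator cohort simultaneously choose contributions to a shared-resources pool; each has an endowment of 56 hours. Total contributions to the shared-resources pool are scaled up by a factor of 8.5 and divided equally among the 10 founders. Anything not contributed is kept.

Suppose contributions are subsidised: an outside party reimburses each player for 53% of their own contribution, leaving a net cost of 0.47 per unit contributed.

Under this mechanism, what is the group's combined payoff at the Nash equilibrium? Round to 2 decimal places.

The effective private return per unit is now (8.5/10) / 0.47 = 1.8085 > 1, so every player's dominant strategy flips to full contribution.
So the Nash equilibrium is full contribution by all 10; the group earns 10 × (56 × 0.53 + 8.5 × 56) = 5056.80.

5056.80 hours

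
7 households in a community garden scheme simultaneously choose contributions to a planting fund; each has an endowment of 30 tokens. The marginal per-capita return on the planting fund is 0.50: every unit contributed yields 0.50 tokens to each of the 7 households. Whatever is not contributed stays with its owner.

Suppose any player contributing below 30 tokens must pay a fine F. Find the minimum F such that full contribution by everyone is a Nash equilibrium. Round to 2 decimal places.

15.00 tokens

Given the others contribute fully, the best deviation is to contribute 0 (any partial contribution still incurs the fine and gives up units whose private return 0.50 is below 1).
Deviating from 30 to 0 saves 30 tokens but forfeits the deviator's share of the drop in the planting fund: 0.50 × 30 = 15.00.
So the deviation gain is 30 − 15.00 = 15.00, and the fine must be at least 15.00 tokens to wipe it out.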